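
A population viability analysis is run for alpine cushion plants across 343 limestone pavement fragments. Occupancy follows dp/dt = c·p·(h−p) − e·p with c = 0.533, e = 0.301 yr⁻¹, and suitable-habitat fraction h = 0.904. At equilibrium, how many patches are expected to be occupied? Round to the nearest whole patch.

p* = h − e/c = 0.904 − 0.5647 = 0.3393.
Expected occupied patches = N × p* = 343 × 0.3393 = 116.37 ≈ 116.

116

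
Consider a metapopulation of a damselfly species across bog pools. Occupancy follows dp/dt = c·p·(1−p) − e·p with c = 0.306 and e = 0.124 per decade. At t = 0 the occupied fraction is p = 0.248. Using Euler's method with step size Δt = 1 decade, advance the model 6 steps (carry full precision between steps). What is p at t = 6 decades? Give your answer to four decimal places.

0.4060

Update rule: p ← p + [c·p·(1−p) − e·p]·Δt with Δt = 1.
  1  |  dp/dt·Δt = +0.026316  |  p_1 = 0.274316
  2  |  dp/dt·Δt = +0.026899  |  p_2 = 0.301215
  3  |  dp/dt·Δt = +0.027058  |  p_3 = 0.328273
  4  |  dp/dt·Δt = +0.026770  |  p_4 = 0.355043
  5  |  dp/dt·Δt = +0.026045  |  p_5 = 0.381088
  6  |  dp/dt·Δt = +0.024918  |  p_6 = 0.406006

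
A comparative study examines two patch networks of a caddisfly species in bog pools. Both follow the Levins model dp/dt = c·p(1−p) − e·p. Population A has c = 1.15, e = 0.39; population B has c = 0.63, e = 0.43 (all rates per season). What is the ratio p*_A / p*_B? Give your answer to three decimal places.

2.082

A: p*_A = 1 − 0.39/1.15 = 0.6609.
B: p*_B = 1 − 0.43/0.63 = 0.3175.
p*_A / p*_B = 0.6609/0.3175 = 2.0817.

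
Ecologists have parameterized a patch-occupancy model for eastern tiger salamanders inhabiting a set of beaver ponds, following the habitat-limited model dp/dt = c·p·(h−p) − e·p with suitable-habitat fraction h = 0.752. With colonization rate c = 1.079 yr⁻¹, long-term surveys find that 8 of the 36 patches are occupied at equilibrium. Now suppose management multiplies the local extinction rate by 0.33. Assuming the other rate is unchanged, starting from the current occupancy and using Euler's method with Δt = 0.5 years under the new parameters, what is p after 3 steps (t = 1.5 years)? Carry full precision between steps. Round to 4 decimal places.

0.3541

Observed p* = 8/36 = 0.22222.
Balance c(h−p*) = e gives e = 1.079×(0.752 − 0.22222) = 0.57163.
Starting from p₀ = 0.22222; update p ← p + (dp/dt)·Δt with the new parameters.
step 1: Δp = +0.04255, p = 0.26478
step 2: Δp = +0.04462, p = 0.30940
step 3: Δp = +0.04470, p = 0.35410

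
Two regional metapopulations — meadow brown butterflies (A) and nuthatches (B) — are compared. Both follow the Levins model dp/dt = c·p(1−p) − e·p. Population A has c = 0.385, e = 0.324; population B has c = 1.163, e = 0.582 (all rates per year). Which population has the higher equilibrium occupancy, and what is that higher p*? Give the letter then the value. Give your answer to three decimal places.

B, 0.500

A: p*_A = 1 − 0.324/0.385 = 0.1584.
B: p*_B = 1 − 0.582/1.163 = 0.4996.
B is higher at 0.4996.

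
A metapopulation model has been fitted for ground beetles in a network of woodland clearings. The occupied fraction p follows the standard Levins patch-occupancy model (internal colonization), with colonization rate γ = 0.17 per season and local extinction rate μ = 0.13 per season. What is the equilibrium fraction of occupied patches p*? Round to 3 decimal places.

At equilibrium, colonization balances extinction: γ·p*·(1−p*) = μ·p*.
So p* = 1 − μ/γ = 1 − 0.13/0.17 = 1 − 0.7647 = 0.2353.

0.235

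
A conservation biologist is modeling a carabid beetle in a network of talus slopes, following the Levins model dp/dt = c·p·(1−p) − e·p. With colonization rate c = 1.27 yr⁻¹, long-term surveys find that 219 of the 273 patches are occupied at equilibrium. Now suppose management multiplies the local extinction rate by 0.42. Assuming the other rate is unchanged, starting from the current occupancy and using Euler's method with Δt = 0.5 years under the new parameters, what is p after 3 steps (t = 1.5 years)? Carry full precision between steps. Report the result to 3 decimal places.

0.906

Observed p* = 219/273 = 0.80220.
Balance c(1−p*) = e gives e = 1.27×(1 − 0.80220) = 0.25121.
Starting from p₀ = 0.80220; update p ← p + (dp/dt)·Δt with the new parameters.
p: 0.80220 → 0.86064  (Δp = +0.05844)
p: 0.86064 → 0.89140  (Δp = +0.03076)
p: 0.89140 → 0.90585  (Δp = +0.01445)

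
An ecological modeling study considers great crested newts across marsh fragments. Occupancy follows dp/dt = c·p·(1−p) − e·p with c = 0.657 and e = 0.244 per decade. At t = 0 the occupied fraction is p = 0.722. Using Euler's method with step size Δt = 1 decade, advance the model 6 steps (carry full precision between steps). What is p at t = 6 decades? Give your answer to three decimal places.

Update rule: p ← p + [c·p·(1−p) − e·p]·Δt with Δt = 1.
t = 1: p = 0.72200 + (-0.04430) = 0.67770
t = 2: p = 0.67770 + (-0.02186) = 0.65585
t = 3: p = 0.65585 + (-0.01173) = 0.64411
t = 4: p = 0.64411 + (-0.00656) = 0.63755
t = 5: p = 0.63755 + (-0.00374) = 0.63381
t = 6: p = 0.63381 + (-0.00216) = 0.63165

0.632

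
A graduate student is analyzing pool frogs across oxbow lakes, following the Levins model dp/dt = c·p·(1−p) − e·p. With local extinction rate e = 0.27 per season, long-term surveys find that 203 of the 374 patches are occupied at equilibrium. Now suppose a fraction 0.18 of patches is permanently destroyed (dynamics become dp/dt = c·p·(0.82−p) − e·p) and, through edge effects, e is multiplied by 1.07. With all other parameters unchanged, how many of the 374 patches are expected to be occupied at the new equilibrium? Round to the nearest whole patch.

124

Observed p* = 203/374 = 0.54278.
Balance c(1−p*) = e gives c = e/(1 − 0.54278) = 0.27/0.45722 = 0.59053.
New p* = 0.82 − e/c = 0.82 − 0.28890/0.59053 = 0.33078.
Expected occupied = 374 × 0.33078 = 123.71 ≈ 124.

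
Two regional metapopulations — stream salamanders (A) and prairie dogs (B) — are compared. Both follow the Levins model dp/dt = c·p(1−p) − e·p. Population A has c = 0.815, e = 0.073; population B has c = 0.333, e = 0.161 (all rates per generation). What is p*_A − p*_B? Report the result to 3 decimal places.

A: p*_A = 1 − 0.073/0.815 = 0.9104.
B: p*_B = 1 − 0.161/0.333 = 0.5165.
p*_A − p*_B = 0.9104 − 0.5165 = 0.3939.

0.394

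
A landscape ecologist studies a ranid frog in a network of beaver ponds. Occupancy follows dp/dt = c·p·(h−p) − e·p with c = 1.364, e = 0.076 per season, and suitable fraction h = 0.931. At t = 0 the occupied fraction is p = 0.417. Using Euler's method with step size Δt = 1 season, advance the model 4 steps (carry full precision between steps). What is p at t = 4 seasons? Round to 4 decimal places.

Update rule: p ← p + [c·p·(h−p) − e·p]·Δt with Δt = 1.
  1  |  dp/dt·Δt = +0.260665  |  p_1 = 0.677665
  2  |  dp/dt·Δt = +0.182664  |  p_2 = 0.860329
  3  |  dp/dt·Δt = +0.017547  |  p_3 = 0.877876
  4  |  dp/dt·Δt = -0.003106  |  p_4 = 0.874769

0.8748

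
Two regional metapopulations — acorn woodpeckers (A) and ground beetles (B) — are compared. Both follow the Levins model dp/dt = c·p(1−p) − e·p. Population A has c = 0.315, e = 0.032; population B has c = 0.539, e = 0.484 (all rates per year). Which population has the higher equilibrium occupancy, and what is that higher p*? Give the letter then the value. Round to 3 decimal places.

A, 0.898

A: p*_A = 1 − 0.032/0.315 = 0.8984.
B: p*_B = 1 − 0.484/0.539 = 0.1020.
A is higher at 0.8984.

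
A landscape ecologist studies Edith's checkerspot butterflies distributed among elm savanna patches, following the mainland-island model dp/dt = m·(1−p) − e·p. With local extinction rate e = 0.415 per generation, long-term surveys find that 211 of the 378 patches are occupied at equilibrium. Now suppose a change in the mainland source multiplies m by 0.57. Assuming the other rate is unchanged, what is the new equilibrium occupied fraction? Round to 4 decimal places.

0.4187

Observed p* = 211/378 = 0.55820.
Balance m(1−p*) = e·p* gives m = e·p*/(1−p*) = 0.415×0.55820/0.44180 = 0.52434.
New p* = m/(m+e) = 0.29887/(0.29887+0.41500) = 0.41866.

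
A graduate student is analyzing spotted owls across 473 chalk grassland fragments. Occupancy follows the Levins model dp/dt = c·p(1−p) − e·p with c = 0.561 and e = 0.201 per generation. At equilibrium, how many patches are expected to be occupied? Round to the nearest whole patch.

304

p* = 1 − e/c = 1 − 0.201/0.561 = 0.6417.
Expected occupied patches = N × p* = 473 × 0.6417 = 303.53 ≈ 304.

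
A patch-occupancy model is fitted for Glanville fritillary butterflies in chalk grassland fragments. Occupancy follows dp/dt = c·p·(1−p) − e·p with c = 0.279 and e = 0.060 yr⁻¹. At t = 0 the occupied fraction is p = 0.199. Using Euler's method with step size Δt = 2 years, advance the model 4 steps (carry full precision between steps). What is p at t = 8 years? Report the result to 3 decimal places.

Update rule: p ← p + [c·p·(1−p) − e·p]·Δt with Δt = 2.
step 1: Δp = +0.06506, p = 0.26406
step 2: Δp = +0.07675, p = 0.34082
step 3: Δp = +0.08446, p = 0.42528
step 4: Δp = +0.08535, p = 0.51063

0.511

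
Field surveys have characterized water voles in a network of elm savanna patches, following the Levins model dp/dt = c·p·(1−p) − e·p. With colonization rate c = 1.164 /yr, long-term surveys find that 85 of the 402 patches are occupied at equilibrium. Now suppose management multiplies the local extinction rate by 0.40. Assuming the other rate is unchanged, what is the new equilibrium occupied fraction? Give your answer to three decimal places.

0.685

Observed p* = 85/402 = 0.21144.
Balance c(1−p*) = e gives e = 1.164×(1 − 0.21144) = 0.91788.
New p* = 1 − e/c = 1 − 0.36715/1.16400 = 0.68458.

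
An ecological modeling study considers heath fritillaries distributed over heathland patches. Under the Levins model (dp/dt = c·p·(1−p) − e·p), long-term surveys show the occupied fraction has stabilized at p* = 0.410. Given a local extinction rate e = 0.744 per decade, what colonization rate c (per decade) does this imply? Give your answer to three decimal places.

1.261

At equilibrium c(1−p*) = e, so c = e/(1−p*).
c = 0.744/(1 − 0.410) = 0.744/0.5900 = 1.2610.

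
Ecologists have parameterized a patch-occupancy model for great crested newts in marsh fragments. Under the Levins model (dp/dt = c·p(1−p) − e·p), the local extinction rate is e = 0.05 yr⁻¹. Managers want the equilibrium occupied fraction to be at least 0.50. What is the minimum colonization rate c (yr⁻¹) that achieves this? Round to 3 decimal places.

p* = 1 − e/c ≥ 0.50 requires e/c ≤ 0.5000, i.e. c ≥ e/0.5000.
c_min = 0.05/0.5000 = 0.1000.

0.100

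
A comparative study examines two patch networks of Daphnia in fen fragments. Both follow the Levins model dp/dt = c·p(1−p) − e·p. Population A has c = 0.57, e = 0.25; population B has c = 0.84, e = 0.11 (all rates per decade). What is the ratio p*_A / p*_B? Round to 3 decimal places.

A: p*_A = 1 − 0.25/0.57 = 0.5614.
B: p*_B = 1 − 0.11/0.84 = 0.8690.
p*_A / p*_B = 0.5614/0.8690 = 0.6460.

0.646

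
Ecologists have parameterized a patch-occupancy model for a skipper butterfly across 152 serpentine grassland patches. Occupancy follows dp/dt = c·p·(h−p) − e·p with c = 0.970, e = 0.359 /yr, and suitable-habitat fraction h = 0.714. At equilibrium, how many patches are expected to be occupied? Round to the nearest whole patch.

p* = h − e/c = 0.714 − 0.3701 = 0.3439.
Expected occupied patches = N × p* = 152 × 0.3439 = 52.27 ≈ 52.

52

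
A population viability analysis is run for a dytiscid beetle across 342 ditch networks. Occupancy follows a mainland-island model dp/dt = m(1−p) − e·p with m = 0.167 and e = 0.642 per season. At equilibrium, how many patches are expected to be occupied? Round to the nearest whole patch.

71

p* = m/(m+e) = 0.167/0.8090 = 0.2064.
Expected occupied patches = N × p* = 342 × 0.2064 = 70.60 ≈ 71.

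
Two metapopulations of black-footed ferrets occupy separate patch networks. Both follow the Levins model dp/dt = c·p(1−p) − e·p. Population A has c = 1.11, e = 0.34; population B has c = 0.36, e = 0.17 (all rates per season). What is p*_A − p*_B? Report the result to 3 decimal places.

0.166

A: p*_A = 1 − 0.34/1.11 = 0.6937.
B: p*_B = 1 − 0.17/0.36 = 0.5278.
p*_A − p*_B = 0.6937 − 0.5278 = 0.1659.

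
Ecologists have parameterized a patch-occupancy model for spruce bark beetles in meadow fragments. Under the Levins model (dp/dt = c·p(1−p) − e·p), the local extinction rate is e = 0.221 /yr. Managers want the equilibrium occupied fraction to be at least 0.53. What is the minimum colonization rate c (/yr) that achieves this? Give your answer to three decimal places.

0.470

p* = 1 − e/c ≥ 0.53 requires e/c ≤ 0.4700, i.e. c ≥ e/0.4700.
c_min = 0.221/0.4700 = 0.4702.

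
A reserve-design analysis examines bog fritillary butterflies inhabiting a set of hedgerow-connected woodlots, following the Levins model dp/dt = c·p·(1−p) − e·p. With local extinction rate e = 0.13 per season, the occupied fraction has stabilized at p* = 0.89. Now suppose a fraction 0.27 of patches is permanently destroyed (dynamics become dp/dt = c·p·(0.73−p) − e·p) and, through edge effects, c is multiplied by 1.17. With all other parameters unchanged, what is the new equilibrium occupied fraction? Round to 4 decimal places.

0.6360

Balance c(1−p*) = e gives c = e/(1 − 0.89000) = 0.13/0.11000 = 1.18182.
New p* = 0.73 − e/c = 0.73 − 0.13000/1.38273 = 0.63598.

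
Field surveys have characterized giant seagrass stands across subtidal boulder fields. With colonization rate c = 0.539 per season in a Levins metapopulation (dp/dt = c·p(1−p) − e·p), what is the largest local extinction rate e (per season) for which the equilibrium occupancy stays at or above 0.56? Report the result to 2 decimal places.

0.24

1 − e/c ≥ 0.56 ⇒ e ≤ c(1 − 0.56) = 0.539 × 0.4400.
e_max = 0.2372.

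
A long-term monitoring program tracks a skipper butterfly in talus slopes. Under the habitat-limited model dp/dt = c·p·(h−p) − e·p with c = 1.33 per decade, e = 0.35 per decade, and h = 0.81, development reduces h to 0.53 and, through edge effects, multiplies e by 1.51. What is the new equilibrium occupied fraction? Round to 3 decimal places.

Before: p* = h − e/c = 0.81 − 0.35/1.33 = 0.81 − 0.2632 = 0.5468.
After: c = 1.33, e = 0.5285, h = 0.53; p* = 0.53 − 0.5285/1.33 = 0.1326.

0.133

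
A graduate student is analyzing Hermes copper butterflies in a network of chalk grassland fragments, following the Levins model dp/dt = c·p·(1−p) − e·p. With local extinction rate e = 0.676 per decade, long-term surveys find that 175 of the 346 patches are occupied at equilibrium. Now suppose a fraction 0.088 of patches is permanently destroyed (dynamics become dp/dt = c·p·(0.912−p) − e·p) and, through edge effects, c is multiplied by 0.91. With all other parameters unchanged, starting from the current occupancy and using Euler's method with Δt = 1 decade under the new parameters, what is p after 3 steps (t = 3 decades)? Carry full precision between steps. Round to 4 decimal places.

Observed p* = 175/346 = 0.50578.
Balance c(1−p*) = e gives c = e/(1 − 0.50578) = 0.676/0.49422 = 1.36781.
Starting from p₀ = 0.50578; update p ← p + (dp/dt)·Δt with the new parameters.
step 1: Δp = -0.08617, p = 0.41961
step 2: Δp = -0.02648, p = 0.39312
step 3: Δp = -0.01185, p = 0.38127

0.3813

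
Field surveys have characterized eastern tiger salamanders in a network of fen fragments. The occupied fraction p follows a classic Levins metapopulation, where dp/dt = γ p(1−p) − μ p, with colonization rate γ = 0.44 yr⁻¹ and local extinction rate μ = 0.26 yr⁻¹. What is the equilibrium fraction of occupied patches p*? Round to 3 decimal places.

0.409

At equilibrium, colonization balances extinction: γ·p*·(1−p*) = μ·p*.
So p* = 1 − μ/γ = 1 − 0.26/0.44 = 1 − 0.5909 = 0.4091.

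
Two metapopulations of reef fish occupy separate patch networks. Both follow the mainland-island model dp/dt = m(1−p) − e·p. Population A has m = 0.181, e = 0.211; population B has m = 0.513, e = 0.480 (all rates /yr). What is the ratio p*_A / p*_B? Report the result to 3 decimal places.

0.894

A: p*_A = m/(m+e) = 0.181/0.3920 = 0.4617.
B: p*_B = 0.513/0.9930 = 0.5166.
p*_A / p*_B = 0.4617/0.5166 = 0.8938.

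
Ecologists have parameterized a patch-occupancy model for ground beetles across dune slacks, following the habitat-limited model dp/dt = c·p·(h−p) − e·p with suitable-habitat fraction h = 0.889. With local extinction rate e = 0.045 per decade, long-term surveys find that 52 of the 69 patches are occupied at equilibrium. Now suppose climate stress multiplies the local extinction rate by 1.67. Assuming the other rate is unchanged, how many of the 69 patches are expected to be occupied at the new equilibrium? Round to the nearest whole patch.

Observed p* = 52/69 = 0.75362.
Balance c(h−p*) = e gives c = e/(0.889 − 0.75362) = 0.045/0.13538 = 0.33240.
New p* = 0.889 − e/c = 0.889 − 0.07515/0.33240 = 0.66292.
Expected occupied = 69 × 0.66292 = 45.74 ≈ 46.

46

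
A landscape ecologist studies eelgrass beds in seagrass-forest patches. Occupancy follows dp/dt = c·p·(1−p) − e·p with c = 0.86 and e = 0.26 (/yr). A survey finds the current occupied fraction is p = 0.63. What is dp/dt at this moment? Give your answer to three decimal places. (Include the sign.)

0.037

Colonization term: c·p·(1−p) = 0.86×0.63×0.3700 = 0.20047.
Extinction term: e·p = 0.16380.
dp/dt = 0.20047 − 0.16380 = 0.03667.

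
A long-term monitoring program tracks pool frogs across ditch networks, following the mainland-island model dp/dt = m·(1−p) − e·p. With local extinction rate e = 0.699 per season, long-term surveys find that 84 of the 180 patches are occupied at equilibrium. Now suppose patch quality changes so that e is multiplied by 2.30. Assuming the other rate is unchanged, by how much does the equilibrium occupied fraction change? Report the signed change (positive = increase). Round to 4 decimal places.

Observed p* = 84/180 = 0.46667.
Balance m(1−p*) = e·p* gives m = e·p*/(1−p*) = 0.699×0.46667/0.53333 = 0.61163.
New p* = m/(m+e) = 0.61163/(0.61163+1.60770) = 0.27559.
Δp* = 0.27559 − 0.46667 = -0.19108.

-0.1911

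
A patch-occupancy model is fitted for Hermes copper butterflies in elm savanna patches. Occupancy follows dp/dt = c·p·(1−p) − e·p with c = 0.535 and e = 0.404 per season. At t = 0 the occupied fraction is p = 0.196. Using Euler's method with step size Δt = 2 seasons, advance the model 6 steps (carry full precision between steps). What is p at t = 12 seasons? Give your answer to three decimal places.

0.235

Update rule: p ← p + [c·p·(1−p) − e·p]·Δt with Δt = 2.
step 1: Δp = +0.01025, p = 0.20625
step 2: Δp = +0.00852, p = 0.21477
step 3: Δp = +0.00692, p = 0.22168
step 4: Δp = +0.00550, p = 0.22718
step 5: Δp = +0.00430, p = 0.23148
step 6: Δp = +0.00331, p = 0.23479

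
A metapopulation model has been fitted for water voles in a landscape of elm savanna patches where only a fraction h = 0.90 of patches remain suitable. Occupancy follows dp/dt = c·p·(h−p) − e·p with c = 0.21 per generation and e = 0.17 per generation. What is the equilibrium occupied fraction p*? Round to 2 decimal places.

Setting dp/dt = 0 and dividing by p* gives c·(h−p*) = e.
So p* = h − e/c = 0.90 − 0.17/0.21 = 0.90 − 0.8095 = 0.0905.

0.09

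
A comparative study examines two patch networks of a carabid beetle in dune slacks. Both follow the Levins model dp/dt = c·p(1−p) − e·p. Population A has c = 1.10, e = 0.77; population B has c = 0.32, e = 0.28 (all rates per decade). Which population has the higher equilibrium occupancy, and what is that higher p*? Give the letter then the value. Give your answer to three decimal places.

A: p*_A = 1 − 0.77/1.10 = 0.3000.
B: p*_B = 1 − 0.28/0.32 = 0.1250.
A is higher at 0.3000.

A, 0.300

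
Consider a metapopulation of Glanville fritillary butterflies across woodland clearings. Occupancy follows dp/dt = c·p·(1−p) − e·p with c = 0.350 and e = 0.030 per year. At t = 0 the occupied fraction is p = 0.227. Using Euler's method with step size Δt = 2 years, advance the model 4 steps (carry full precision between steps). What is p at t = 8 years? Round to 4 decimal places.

Update rule: p ← p + [c·p·(1−p) − e·p]·Δt with Δt = 2.
step 1: Δp = +0.10921, p = 0.33621
step 2: Δp = +0.13605, p = 0.47226
step 3: Δp = +0.14613, p = 0.61838
step 4: Δp = +0.12809, p = 0.74647

0.7465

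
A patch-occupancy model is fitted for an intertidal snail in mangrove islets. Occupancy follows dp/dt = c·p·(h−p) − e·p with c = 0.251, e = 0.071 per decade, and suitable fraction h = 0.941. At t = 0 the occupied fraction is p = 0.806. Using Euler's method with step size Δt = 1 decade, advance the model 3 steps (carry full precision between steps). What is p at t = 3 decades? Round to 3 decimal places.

0.735

Update rule: p ← p + [c·p·(h−p) − e·p]·Δt with Δt = 1.
p: 0.80600 → 0.77609  (Δp = -0.02991)
p: 0.77609 → 0.75311  (Δp = -0.02298)
p: 0.75311 → 0.73515  (Δp = -0.01795)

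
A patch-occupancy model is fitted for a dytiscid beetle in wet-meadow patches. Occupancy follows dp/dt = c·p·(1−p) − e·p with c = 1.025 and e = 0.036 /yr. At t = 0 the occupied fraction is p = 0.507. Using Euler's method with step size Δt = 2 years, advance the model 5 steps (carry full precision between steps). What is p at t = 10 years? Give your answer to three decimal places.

0.981

Update rule: p ← p + [c·p·(1−p) − e·p]·Δt with Δt = 2.
t = 2: p = 0.50700 + (+0.47590) = 0.98290
t = 4: p = 0.98290 + (-0.03630) = 0.94659
t = 6: p = 0.94659 + (+0.03549) = 0.98208
t = 8: p = 0.98208 + (-0.03463) = 0.94745
t = 10: p = 0.94745 + (+0.03385) = 0.98130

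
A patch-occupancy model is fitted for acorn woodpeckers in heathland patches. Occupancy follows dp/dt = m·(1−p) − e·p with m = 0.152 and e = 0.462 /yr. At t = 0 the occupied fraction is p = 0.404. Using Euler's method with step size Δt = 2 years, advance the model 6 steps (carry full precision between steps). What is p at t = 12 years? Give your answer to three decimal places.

0.248

Update rule: p ← p + [m·(1−p) − e·p]·Δt with Δt = 2.
  1  |  dp/dt·Δt = -0.192112  |  p_1 = 0.211888
  2  |  dp/dt·Δt = +0.043802  |  p_2 = 0.255690
  3  |  dp/dt·Δt = -0.009987  |  p_3 = 0.245703
  4  |  dp/dt·Δt = +0.002277  |  p_4 = 0.247980
  5  |  dp/dt·Δt = -0.000519  |  p_5 = 0.247461
  6  |  dp/dt·Δt = +0.000118  |  p_6 = 0.247579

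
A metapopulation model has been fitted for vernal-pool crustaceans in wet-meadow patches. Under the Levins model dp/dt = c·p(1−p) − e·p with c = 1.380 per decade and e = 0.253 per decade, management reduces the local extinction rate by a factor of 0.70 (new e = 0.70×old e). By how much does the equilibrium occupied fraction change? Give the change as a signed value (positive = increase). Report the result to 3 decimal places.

Before: p* = 1 − 0.253/1.380 = 0.8167.
After the change, c = 1.38, e = 0.1771, so p* = 1 − 0.1771/1.38 = 0.8717.
Δp* = 0.8717 − 0.8167 = +0.0550.

0.055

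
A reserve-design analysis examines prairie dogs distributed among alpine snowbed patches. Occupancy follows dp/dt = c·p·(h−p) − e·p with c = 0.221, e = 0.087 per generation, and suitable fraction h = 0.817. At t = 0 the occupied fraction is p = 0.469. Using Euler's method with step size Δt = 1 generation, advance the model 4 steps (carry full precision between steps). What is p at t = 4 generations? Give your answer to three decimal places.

0.453

Update rule: p ← p + [c·p·(h−p) − e·p]·Δt with Δt = 1.
p: 0.46900 → 0.46427  (Δp = -0.00473)
p: 0.46427 → 0.46007  (Δp = -0.00420)
p: 0.46007 → 0.45633  (Δp = -0.00373)
p: 0.45633 → 0.45300  (Δp = -0.00333)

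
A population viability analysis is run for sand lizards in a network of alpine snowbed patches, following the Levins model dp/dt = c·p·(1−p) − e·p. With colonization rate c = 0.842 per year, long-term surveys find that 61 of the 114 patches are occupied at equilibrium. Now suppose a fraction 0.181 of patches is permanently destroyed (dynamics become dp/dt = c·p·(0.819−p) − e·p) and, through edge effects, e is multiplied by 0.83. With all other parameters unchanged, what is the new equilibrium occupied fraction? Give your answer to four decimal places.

0.4331

Observed p* = 61/114 = 0.53509.
Balance c(1−p*) = e gives e = 0.842×(1 − 0.53509) = 0.39145.
New p* = 0.819 − e/c = 0.819 − 0.32490/0.84200 = 0.43313.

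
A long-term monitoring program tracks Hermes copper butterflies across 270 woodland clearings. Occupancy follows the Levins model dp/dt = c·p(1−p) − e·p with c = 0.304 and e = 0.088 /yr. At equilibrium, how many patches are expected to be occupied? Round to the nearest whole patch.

p* = 1 − e/c = 1 − 0.088/0.304 = 0.7105.
Expected occupied patches = N × p* = 270 × 0.7105 = 191.84 ≈ 192.

192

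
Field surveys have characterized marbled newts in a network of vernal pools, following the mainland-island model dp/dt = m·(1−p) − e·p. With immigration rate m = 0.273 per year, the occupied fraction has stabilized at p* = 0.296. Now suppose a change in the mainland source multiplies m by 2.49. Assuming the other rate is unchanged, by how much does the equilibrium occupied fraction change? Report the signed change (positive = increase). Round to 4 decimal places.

Balance m(1−p*) = e·p* gives e = m(1−p*)/p* = 0.273×0.70400/0.29600 = 0.64930.
New p* = m/(m+e) = 0.67977/(0.67977+0.64930) = 0.51146.
Δp* = 0.51146 − 0.29600 = +0.21546.

0.2155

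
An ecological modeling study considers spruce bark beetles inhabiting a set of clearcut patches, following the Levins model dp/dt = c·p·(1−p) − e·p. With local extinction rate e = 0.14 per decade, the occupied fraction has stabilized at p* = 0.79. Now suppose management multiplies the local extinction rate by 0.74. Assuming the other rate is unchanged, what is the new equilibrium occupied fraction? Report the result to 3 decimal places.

0.845

Balance c(1−p*) = e gives c = e/(1 − 0.79000) = 0.14/0.21000 = 0.66667.
New p* = 1 − e/c = 1 − 0.10360/0.66667 = 0.84460.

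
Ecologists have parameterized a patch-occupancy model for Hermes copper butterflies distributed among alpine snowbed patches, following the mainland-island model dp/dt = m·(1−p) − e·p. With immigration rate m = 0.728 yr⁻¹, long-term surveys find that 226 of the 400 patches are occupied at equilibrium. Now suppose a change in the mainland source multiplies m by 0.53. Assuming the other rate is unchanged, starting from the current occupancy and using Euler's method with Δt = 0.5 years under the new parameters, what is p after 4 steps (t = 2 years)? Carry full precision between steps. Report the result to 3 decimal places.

Observed p* = 226/400 = 0.56500.
Balance m(1−p*) = e·p* gives e = m(1−p*)/p* = 0.728×0.43500/0.56500 = 0.56050.
Starting from p₀ = 0.56500; update p ← p + (dp/dt)·Δt with the new parameters.
step 1: Δp = -0.07442, p = 0.49058
step 2: Δp = -0.03921, p = 0.45137
step 3: Δp = -0.02066, p = 0.43072
step 4: Δp = -0.01088, p = 0.41984

0.420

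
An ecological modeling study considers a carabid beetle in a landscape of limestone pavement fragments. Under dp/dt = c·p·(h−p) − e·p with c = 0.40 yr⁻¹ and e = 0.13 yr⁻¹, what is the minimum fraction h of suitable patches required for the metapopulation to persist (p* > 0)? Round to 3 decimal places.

p* = h − e/c is positive only when h > e/c.
h_min = e/c = 0.13/0.40 = 0.3250.

0.325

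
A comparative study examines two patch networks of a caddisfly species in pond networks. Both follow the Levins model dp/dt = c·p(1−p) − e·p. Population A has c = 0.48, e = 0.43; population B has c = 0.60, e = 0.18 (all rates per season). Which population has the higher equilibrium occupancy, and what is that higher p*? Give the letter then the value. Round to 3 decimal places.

B, 0.700

A: p*_A = 1 − 0.43/0.48 = 0.1042.
B: p*_B = 1 − 0.18/0.60 = 0.7000.
B is higher at 0.7000.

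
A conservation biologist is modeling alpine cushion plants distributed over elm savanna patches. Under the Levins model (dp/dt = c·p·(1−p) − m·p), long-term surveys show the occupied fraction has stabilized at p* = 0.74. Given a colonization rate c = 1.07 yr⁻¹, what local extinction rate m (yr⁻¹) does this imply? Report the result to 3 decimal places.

At equilibrium c(1−p*) = m.
m = 1.07 × (1 − 0.74) = 1.07 × 0.2600 = 0.2782.

0.278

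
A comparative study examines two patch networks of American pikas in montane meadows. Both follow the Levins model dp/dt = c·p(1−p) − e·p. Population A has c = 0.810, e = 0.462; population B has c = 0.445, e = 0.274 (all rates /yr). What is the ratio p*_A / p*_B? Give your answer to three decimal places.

A: p*_A = 1 − 0.462/0.810 = 0.4296.
B: p*_B = 1 − 0.274/0.445 = 0.3843.
p*_A / p*_B = 0.4296/0.3843 = 1.1180.

1.118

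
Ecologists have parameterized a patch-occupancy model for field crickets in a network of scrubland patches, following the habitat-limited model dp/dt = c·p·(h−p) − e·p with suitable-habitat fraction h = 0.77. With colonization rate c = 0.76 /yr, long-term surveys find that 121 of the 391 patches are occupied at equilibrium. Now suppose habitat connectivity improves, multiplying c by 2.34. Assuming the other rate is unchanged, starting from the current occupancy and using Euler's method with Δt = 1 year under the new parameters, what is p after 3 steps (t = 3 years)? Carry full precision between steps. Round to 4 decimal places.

0.5727

Observed p* = 121/391 = 0.30946.
Balance c(h−p*) = e gives e = 0.76×(0.77 − 0.30946) = 0.35001.
Starting from p₀ = 0.30946; update p ← p + (dp/dt)·Δt with the new parameters.
t = 1: p = 0.30946 + (+0.14514) = 0.45460
t = 2: p = 0.45460 + (+0.09587) = 0.55048
t = 3: p = 0.55048 + (+0.02224) = 0.57271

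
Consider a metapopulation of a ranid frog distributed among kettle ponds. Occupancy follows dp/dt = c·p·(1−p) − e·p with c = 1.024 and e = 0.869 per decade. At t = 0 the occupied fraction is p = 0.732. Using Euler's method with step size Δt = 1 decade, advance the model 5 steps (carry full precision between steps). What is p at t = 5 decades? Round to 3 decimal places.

Update rule: p ← p + [c·p·(1−p) − e·p]·Δt with Δt = 1.
p: 0.73200 → 0.29678  (Δp = -0.43522)
p: 0.29678 → 0.25259  (Δp = -0.04419)
p: 0.25259 → 0.22641  (Δp = -0.02618)
p: 0.22641 → 0.20901  (Δp = -0.01740)
p: 0.20901 → 0.19667  (Δp = -0.01234)

0.197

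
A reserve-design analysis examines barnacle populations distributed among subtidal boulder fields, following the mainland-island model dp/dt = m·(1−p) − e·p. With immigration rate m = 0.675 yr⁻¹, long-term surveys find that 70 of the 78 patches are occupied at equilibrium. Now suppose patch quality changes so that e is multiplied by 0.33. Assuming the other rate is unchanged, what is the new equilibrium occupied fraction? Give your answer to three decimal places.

Observed p* = 70/78 = 0.89744.
Balance m(1−p*) = e·p* gives e = m(1−p*)/p* = 0.675×0.10256/0.89744 = 0.07714.
New p* = m/(m+e) = 0.67500/(0.67500+0.02546) = 0.96365.

0.964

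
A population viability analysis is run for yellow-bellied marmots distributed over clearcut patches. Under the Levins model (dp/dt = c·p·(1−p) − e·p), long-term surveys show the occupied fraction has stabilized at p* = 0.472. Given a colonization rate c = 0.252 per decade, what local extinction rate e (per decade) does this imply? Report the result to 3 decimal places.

0.133

At equilibrium c(1−p*) = e.
e = 0.252 × (1 − 0.472) = 0.252 × 0.5280 = 0.1331.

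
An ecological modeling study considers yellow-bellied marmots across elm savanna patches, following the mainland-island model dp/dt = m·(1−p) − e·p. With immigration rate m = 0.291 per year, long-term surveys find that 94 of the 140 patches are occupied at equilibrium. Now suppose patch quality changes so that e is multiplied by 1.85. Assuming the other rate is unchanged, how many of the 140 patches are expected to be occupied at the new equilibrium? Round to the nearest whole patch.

Observed p* = 94/140 = 0.67143.
Balance m(1−p*) = e·p* gives e = m(1−p*)/p* = 0.291×0.32857/0.67143 = 0.14240.
New p* = m/(m+e) = 0.29100/(0.29100+0.26344) = 0.52485.
Expected occupied = 140 × 0.52485 = 73.48 ≈ 73.

73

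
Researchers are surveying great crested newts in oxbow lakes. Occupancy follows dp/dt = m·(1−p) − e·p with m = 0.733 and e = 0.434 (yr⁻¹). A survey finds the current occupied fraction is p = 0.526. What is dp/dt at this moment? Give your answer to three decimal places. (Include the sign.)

Colonization term: m·(1−p) = 0.733×0.4740 = 0.34744.
Extinction term: e·p = 0.22828.
dp/dt = 0.34744 − 0.22828 = 0.11916.

0.119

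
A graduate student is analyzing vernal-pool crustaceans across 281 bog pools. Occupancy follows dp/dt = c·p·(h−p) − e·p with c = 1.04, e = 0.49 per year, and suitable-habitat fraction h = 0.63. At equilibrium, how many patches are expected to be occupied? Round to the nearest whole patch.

p* = h − e/c = 0.63 − 0.4712 = 0.1588.
Expected occupied patches = N × p* = 281 × 0.1588 = 44.64 ≈ 45.

45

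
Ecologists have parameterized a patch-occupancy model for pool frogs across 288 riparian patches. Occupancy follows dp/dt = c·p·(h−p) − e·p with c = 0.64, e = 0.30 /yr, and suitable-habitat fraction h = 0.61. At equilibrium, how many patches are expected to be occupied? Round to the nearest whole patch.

41

p* = h − e/c = 0.61 − 0.4688 = 0.1412.
Expected occupied patches = N × p* = 288 × 0.1412 = 40.68 ≈ 41.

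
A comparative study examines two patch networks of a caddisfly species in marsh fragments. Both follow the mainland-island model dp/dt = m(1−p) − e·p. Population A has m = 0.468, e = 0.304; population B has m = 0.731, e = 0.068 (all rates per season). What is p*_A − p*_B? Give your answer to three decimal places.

-0.309

A: p*_A = m/(m+e) = 0.468/0.7720 = 0.6062.
B: p*_B = 0.731/0.7990 = 0.9149.
p*_A − p*_B = 0.6062 − 0.9149 = -0.3087.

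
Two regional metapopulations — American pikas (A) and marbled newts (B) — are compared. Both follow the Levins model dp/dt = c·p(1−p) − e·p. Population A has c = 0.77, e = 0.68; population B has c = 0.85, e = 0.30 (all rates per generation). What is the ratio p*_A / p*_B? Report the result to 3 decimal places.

0.181

A: p*_A = 1 − 0.68/0.77 = 0.1169.
B: p*_B = 1 − 0.30/0.85 = 0.6471.
p*_A / p*_B = 0.1169/0.6471 = 0.1806.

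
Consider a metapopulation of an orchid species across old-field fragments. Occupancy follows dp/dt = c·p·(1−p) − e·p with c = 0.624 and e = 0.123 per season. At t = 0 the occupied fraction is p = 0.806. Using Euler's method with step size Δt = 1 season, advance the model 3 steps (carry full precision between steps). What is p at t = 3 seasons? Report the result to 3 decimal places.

0.803

Update rule: p ← p + [c·p·(1−p) − e·p]·Δt with Δt = 1.
p: 0.80600 → 0.80443  (Δp = -0.00157)
p: 0.80443 → 0.80366  (Δp = -0.00078)
p: 0.80366 → 0.80327  (Δp = -0.00039)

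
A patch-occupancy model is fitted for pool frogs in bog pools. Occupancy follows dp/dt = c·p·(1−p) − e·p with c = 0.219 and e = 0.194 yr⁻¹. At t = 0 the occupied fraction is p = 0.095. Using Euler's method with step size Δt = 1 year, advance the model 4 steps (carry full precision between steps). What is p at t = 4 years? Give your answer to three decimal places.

0.097

Update rule: p ← p + [c·p·(1−p) − e·p]·Δt with Δt = 1.
step 1: Δp = +0.00040, p = 0.09540
step 2: Δp = +0.00039, p = 0.09579
step 3: Δp = +0.00039, p = 0.09618
step 4: Δp = +0.00038, p = 0.09655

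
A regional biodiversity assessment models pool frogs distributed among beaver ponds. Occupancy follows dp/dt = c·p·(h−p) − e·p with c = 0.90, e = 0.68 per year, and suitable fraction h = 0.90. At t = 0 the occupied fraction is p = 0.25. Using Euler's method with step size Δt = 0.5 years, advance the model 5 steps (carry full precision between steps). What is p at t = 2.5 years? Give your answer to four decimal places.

Update rule: p ← p + [c·p·(h−p) − e·p]·Δt with Δt = 0.5.
  1  |  dp/dt·Δt = -0.011875  |  p_1 = 0.238125
  2  |  dp/dt·Δt = -0.010038  |  p_2 = 0.228087
  3  |  dp/dt·Δt = -0.008585  |  p_3 = 0.219502
  4  |  dp/dt·Δt = -0.007414  |  p_4 = 0.212088
  5  |  dp/dt·Δt = -0.006456  |  p_5 = 0.205632

0.2056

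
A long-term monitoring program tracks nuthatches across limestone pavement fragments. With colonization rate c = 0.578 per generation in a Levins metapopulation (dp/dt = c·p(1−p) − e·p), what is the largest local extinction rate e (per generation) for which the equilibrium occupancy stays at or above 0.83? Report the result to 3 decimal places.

1 − e/c ≥ 0.83 ⇒ e ≤ c(1 − 0.83) = 0.578 × 0.1700.
e_max = 0.0983.

0.098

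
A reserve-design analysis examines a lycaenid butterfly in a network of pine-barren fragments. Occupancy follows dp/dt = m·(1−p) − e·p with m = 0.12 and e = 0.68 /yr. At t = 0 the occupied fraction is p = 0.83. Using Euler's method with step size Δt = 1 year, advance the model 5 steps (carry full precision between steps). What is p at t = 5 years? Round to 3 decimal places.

Update rule: p ← p + [m·(1−p) − e·p]·Δt with Δt = 1.
p: 0.83000 → 0.28600  (Δp = -0.54400)
p: 0.28600 → 0.17720  (Δp = -0.10880)
p: 0.17720 → 0.15544  (Δp = -0.02176)
p: 0.15544 → 0.15109  (Δp = -0.00435)
p: 0.15109 → 0.15022  (Δp = -0.00087)

0.150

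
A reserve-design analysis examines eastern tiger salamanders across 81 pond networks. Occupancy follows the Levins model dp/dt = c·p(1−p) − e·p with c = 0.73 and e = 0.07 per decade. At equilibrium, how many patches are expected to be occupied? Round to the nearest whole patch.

p* = 1 − e/c = 1 − 0.07/0.73 = 0.9041.
Expected occupied patches = N × p* = 81 × 0.9041 = 73.23 ≈ 73.

73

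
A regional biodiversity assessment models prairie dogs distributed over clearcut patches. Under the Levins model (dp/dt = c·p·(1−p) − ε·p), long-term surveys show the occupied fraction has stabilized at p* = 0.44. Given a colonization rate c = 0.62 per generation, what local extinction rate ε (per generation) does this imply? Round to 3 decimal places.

0.347

At equilibrium c(1−p*) = ε.
ε = 0.62 × (1 − 0.44) = 0.62 × 0.5600 = 0.3472.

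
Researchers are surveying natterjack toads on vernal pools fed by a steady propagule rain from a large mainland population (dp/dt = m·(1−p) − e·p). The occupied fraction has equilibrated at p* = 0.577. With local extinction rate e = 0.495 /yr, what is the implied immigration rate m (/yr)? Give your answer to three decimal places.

0.675

At equilibrium m(1−p*) = e·p*, so m = e·p*/(1−p*).
m = 0.495 × 0.577 / 0.4230 = 0.2856/0.4230 = 0.6752.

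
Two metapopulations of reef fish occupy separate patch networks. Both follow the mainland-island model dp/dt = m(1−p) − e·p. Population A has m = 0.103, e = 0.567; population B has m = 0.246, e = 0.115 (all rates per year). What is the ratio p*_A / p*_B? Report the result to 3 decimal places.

A: p*_A = m/(m+e) = 0.103/0.6700 = 0.1537.
B: p*_B = 0.246/0.3610 = 0.6814.
p*_A / p*_B = 0.1537/0.6814 = 0.2256.

0.226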